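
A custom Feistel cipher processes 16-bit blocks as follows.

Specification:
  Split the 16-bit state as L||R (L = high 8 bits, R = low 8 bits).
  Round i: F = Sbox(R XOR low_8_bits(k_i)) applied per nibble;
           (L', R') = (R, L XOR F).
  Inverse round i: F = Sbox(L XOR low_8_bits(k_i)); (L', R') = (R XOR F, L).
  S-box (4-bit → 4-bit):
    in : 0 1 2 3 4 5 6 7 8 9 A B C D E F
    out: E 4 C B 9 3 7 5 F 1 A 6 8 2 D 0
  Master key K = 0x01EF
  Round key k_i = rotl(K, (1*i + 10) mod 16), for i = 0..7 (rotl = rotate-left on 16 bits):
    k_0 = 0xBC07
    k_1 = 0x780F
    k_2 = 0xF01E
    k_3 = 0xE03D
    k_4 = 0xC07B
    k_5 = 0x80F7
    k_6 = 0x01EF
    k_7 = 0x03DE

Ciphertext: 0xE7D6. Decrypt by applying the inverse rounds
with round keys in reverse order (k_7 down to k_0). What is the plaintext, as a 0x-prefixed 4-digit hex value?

s_0 = ciphertext = 0xE7D6
s_1 = InvRound(s_0, k_7) = 0x67E7
s_2 = InvRound(s_1, k_6) = 0x1867
s_3 = InvRound(s_2, k_5) = 0xB718
s_4 = InvRound(s_3, k_4) = 0x90B7
s_5 = InvRound(s_4, k_3) = 0x1590
s_6 = InvRound(s_5, k_2) = 0x7615
s_7 = InvRound(s_6, k_1) = 0x4476
s_8 = InvRound(s_7, k_0) = 0xED44

0xED44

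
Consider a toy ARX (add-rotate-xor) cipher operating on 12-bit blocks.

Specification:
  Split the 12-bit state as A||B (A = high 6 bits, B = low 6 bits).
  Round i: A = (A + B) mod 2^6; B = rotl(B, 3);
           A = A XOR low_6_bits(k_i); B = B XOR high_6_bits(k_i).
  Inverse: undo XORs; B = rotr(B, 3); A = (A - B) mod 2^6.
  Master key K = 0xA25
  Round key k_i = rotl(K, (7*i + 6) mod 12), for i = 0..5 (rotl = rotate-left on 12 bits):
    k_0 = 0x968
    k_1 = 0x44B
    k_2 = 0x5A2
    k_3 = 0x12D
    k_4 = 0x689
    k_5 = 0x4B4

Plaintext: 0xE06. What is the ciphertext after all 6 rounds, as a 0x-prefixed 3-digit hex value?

0x70C

s_0 = plaintext = 0xE06
s_1 = Round(s_0, k_0) = 0x595
s_2 = Round(s_1, k_1) = 0x83B
s_3 = Round(s_2, k_2) = 0xE49
s_4 = Round(s_3, k_3) = 0xBCD
s_5 = Round(s_4, k_4) = 0xD73
s_6 = Round(s_5, k_5) = 0x70C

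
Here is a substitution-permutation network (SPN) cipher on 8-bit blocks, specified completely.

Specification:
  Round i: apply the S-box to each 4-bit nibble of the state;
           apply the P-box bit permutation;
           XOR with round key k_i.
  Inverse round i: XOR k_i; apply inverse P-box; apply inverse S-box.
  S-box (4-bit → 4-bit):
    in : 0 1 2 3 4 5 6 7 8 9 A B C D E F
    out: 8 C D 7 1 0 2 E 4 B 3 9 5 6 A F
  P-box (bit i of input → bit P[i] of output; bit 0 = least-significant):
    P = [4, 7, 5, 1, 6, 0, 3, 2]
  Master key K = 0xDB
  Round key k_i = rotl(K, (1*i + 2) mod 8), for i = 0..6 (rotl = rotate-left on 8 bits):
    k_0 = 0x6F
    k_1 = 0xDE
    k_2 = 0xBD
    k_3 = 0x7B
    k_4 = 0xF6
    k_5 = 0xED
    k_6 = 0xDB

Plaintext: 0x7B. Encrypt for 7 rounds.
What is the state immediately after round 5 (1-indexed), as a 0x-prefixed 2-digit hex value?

s_0 = plaintext = 0x7B
s_1 = Round(s_0, k_0) = 0x70
s_2 = Round(s_1, k_1) = 0xD1
s_3 = Round(s_2, k_2) = 0x96
s_4 = Round(s_3, k_3) = 0xBE
s_5 = Round(s_4, k_4) = 0x30
s_6 = Round(s_5, k_5) = 0xA6
s_7 = Round(s_6, k_6) = 0x1A

0x30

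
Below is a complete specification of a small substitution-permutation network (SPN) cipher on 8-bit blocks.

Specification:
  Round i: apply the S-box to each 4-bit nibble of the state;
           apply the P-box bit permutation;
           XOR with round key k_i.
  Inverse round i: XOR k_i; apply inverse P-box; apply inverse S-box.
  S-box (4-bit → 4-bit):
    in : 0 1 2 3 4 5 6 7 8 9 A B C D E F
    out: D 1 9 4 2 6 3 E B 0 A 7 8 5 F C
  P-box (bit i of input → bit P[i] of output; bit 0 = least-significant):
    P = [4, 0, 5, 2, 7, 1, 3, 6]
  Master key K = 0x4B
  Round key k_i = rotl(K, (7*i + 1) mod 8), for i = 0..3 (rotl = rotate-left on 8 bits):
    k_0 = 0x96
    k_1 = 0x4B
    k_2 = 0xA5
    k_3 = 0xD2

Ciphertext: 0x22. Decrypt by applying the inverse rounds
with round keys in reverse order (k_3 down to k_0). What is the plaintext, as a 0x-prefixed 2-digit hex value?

0x8E

s_0 = ciphertext = 0x22
s_1 = InvRound(s_0, k_3) = 0x2D
s_2 = InvRound(s_1, k_2) = 0xD9
s_3 = InvRound(s_2, k_1) = 0x61
s_4 = InvRound(s_3, k_0) = 0x8E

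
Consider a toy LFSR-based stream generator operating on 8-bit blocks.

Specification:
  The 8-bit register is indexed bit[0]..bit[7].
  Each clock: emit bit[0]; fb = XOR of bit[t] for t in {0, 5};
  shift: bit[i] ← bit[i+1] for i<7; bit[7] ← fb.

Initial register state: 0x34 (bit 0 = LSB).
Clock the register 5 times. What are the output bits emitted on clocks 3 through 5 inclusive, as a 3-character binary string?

reg_0 = 0x34
clock 1: out=0, reg = 0x9A
clock 2: out=0, reg = 0x4D
clock 3: out=1, reg = 0xA6
clock 4: out=0, reg = 0xD3
clock 5: out=1, reg = 0xE9

101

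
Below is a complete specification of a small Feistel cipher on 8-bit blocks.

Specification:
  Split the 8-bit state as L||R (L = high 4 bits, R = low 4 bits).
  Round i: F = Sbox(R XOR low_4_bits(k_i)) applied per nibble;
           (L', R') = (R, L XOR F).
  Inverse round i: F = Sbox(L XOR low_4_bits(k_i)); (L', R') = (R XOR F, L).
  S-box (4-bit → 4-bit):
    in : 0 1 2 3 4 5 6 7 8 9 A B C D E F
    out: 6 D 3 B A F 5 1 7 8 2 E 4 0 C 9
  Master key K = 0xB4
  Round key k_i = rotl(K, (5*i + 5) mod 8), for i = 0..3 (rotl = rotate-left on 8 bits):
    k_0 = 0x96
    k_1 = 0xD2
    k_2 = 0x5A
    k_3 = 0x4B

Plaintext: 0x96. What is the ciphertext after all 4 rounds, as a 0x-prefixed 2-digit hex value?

s_0 = plaintext = 0x96
s_1 = Round(s_0, k_0) = 0x6F
s_2 = Round(s_1, k_1) = 0xF6
s_3 = Round(s_2, k_2) = 0x6B
s_4 = Round(s_3, k_3) = 0xB0

0xB0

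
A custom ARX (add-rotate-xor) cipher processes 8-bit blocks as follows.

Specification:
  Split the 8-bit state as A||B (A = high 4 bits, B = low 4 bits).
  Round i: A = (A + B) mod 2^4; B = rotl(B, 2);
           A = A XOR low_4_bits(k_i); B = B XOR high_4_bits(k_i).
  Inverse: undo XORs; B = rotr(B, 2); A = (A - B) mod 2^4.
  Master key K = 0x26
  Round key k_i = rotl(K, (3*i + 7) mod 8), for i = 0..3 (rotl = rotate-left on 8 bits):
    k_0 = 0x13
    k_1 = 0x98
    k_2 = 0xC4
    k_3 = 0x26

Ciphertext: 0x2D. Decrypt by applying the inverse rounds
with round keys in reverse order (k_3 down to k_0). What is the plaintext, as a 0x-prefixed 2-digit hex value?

s_0 = ciphertext = 0x2D
s_1 = InvRound(s_0, k_3) = 0x5F
s_2 = InvRound(s_1, k_2) = 0x5C
s_3 = InvRound(s_2, k_1) = 0x85
s_4 = InvRound(s_3, k_0) = 0xA1

0xA1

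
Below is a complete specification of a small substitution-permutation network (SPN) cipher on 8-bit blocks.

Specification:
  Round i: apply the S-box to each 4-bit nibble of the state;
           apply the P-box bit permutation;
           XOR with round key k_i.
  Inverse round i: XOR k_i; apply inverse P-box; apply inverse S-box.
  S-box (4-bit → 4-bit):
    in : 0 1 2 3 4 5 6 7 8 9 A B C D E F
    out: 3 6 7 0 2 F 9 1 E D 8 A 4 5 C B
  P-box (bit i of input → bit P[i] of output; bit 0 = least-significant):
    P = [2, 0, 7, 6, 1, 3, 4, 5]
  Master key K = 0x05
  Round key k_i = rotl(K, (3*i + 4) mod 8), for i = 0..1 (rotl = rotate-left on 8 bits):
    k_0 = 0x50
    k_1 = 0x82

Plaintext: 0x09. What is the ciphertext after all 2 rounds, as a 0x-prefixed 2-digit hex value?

0x70

s_0 = plaintext = 0x09
s_1 = Round(s_0, k_0) = 0x9E
s_2 = Round(s_1, k_1) = 0x70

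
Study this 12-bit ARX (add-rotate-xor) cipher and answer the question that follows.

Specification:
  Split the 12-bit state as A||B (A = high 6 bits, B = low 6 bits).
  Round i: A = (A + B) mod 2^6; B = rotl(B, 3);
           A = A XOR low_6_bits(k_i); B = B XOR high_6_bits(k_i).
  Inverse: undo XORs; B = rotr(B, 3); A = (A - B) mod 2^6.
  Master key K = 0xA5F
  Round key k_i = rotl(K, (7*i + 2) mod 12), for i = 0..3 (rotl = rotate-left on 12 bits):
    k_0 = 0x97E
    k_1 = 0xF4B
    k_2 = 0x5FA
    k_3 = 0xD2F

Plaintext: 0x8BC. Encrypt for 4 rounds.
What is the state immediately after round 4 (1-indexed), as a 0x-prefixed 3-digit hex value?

s_0 = plaintext = 0x8BC
s_1 = Round(s_0, k_0) = 0x802
s_2 = Round(s_1, k_1) = 0xA6D
s_3 = Round(s_2, k_2) = 0xB3A
s_4 = Round(s_3, k_3) = 0x263

0x263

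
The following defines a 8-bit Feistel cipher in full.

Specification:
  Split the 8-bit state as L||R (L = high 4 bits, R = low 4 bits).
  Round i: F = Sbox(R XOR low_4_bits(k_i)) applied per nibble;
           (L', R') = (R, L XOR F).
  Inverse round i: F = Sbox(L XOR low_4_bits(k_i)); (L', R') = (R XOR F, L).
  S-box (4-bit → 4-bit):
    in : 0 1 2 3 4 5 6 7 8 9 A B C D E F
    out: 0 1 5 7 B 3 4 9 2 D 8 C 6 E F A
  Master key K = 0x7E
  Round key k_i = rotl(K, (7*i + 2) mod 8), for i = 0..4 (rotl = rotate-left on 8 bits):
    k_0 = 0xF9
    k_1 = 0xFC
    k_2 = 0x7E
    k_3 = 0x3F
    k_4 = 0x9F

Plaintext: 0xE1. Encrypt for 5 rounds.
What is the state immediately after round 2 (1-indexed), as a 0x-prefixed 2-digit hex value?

s_0 = plaintext = 0xE1
s_1 = Round(s_0, k_0) = 0x1C
s_2 = Round(s_1, k_1) = 0xC1
s_3 = Round(s_2, k_2) = 0x16
s_4 = Round(s_3, k_3) = 0x6C
s_5 = Round(s_4, k_4) = 0xC1

0xC1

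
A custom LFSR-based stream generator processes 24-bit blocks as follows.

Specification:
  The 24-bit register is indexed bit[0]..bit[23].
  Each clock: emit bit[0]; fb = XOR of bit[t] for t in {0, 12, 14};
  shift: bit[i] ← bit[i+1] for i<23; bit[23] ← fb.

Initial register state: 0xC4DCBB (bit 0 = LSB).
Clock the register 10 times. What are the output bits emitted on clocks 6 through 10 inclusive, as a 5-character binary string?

reg_0 = 0xC4DCBB
clock 1: out=1, reg = 0xE26E5D
clock 2: out=1, reg = 0x71372E
clock 3: out=0, reg = 0xB89B97
clock 4: out=1, reg = 0x5C4DCB
clock 5: out=1, reg = 0x2E26E5
clock 6: out=1, reg = 0x971372
clock 7: out=0, reg = 0xCB89B9
clock 8: out=1, reg = 0xE5C4DC
clock 9: out=0, reg = 0xF2E26E
clock 10: out=0, reg = 0xF97137

10100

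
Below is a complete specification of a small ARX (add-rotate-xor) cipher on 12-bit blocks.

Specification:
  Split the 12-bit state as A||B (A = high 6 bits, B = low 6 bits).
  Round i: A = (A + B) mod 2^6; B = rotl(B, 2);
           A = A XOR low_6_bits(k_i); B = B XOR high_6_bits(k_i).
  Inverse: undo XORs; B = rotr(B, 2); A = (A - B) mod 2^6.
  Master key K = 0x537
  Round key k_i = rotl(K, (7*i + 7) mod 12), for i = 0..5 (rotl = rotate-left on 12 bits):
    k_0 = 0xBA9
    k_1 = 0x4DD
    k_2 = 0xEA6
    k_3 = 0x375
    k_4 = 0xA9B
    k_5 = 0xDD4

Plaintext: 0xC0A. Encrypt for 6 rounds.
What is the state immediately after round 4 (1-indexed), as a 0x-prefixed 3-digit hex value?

s_0 = plaintext = 0xC0A
s_1 = Round(s_0, k_0) = 0x4C6
s_2 = Round(s_1, k_1) = 0x10B
s_3 = Round(s_2, k_2) = 0xA56
s_4 = Round(s_3, k_3) = 0x294
s_5 = Round(s_4, k_4) = 0x17B
s_6 = Round(s_5, k_5) = 0x518

0x294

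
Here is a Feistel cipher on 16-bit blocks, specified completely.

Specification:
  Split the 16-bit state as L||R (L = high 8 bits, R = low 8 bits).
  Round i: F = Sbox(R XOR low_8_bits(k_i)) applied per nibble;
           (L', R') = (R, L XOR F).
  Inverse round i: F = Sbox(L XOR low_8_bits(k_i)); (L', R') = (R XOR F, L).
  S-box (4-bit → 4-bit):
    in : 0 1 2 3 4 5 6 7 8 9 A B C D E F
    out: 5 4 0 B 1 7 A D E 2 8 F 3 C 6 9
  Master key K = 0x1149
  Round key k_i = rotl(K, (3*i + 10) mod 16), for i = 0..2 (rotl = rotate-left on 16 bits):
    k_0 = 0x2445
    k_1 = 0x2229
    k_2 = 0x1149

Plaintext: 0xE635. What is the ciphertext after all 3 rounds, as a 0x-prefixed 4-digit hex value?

0x7D82

s_0 = plaintext = 0xE635
s_1 = Round(s_0, k_0) = 0x3533
s_2 = Round(s_1, k_1) = 0x337D
s_3 = Round(s_2, k_2) = 0x7D82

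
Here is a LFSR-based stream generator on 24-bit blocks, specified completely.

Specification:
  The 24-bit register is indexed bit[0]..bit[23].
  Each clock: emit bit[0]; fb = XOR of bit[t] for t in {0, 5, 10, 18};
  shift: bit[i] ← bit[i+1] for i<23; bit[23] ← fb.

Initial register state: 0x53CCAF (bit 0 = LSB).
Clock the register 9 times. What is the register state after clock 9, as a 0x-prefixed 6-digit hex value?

reg_0 = 0x53CCAF
clock 1: out=1, reg = 0xA9E657
clock 2: out=1, reg = 0x54F32B
clock 3: out=1, reg = 0xAA7995
clock 4: out=1, reg = 0xD53CCA
clock 5: out=0, reg = 0x6A9E65
clock 6: out=1, reg = 0xB54F32
clock 7: out=0, reg = 0xDAA799
clock 8: out=1, reg = 0x6D53CC
clock 9: out=0, reg = 0xB6A9E6

0xB6A9E6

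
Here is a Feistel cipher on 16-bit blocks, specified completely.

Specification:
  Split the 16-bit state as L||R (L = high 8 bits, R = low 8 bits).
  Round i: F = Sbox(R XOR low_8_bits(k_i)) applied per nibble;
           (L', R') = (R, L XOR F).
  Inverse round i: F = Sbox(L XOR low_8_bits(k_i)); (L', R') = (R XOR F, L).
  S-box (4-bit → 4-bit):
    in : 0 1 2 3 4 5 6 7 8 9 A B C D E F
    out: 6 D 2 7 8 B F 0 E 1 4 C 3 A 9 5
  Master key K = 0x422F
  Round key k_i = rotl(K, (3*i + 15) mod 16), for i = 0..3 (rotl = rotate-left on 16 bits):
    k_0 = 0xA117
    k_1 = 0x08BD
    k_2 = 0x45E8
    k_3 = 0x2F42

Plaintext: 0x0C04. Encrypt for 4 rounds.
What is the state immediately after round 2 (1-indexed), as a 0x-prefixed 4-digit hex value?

s_0 = plaintext = 0x0C04
s_1 = Round(s_0, k_0) = 0x04DB
s_2 = Round(s_1, k_1) = 0xDBFB
s_3 = Round(s_2, k_2) = 0xFB0C
s_4 = Round(s_3, k_3) = 0x0C72

0xDBFB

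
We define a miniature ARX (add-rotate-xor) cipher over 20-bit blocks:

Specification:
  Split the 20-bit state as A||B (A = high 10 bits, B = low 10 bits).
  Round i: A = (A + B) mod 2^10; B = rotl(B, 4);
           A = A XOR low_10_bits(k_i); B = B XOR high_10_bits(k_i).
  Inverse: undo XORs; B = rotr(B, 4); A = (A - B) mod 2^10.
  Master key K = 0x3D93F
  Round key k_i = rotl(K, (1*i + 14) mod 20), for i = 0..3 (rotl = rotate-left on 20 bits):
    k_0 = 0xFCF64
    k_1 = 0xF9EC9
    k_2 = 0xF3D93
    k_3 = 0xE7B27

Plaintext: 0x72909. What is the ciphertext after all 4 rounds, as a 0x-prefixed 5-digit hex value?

s_0 = plaintext = 0x72909
s_1 = Round(s_0, k_0) = 0x6DF67
s_2 = Round(s_1, k_1) = 0xF5D9A
s_3 = Round(s_2, k_2) = 0x38A69
s_4 = Round(s_3, k_3) = 0x1B107

0x1B107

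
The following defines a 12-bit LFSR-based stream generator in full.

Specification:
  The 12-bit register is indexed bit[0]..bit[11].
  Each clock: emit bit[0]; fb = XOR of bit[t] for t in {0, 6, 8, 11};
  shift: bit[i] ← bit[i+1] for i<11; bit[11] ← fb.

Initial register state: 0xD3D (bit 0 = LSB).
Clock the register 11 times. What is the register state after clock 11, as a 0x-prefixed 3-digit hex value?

reg_0 = 0xD3D
clock 1: out=1, reg = 0xE9E
clock 2: out=0, reg = 0xF4F
clock 3: out=1, reg = 0x7A7
clock 4: out=1, reg = 0x3D3
clock 5: out=1, reg = 0x9E9
clock 6: out=1, reg = 0x4F4
clock 7: out=0, reg = 0xA7A
clock 8: out=0, reg = 0x53D
clock 9: out=1, reg = 0x29E
clock 10: out=0, reg = 0x14F
clock 11: out=1, reg = 0x8A7

0x8A7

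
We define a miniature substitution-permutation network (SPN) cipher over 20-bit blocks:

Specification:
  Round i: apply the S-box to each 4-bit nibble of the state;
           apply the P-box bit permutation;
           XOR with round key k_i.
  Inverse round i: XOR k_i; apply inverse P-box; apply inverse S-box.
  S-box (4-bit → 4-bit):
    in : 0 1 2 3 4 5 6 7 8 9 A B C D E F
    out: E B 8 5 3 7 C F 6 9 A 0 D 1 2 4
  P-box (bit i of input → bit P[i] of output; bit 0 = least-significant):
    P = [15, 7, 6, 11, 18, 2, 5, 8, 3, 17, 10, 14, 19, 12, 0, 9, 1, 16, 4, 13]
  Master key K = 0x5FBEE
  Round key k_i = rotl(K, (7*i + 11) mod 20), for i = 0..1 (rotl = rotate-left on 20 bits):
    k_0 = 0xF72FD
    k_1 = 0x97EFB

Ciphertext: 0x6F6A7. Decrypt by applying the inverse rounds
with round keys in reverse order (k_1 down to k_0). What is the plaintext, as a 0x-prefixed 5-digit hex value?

0x06834

s_0 = ciphertext = 0x6F6A7
s_1 = InvRound(s_0, k_1) = 0x8D44C
s_2 = InvRound(s_1, k_0) = 0x06834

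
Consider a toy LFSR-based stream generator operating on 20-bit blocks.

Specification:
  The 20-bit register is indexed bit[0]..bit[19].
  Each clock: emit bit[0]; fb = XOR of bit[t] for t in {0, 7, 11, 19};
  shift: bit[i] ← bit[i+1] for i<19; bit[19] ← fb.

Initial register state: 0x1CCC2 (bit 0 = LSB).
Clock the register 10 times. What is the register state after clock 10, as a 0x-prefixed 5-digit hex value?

reg_0 = 0x1CCC2
clock 1: out=0, reg = 0x0E661
clock 2: out=1, reg = 0x87330
clock 3: out=0, reg = 0xC3998
clock 4: out=0, reg = 0xE1CCC
clock 5: out=0, reg = 0xF0E66
clock 6: out=0, reg = 0x78733
clock 7: out=1, reg = 0xBC399
clock 8: out=1, reg = 0xDE1CC
clock 9: out=0, reg = 0x6F0E6
clock 10: out=0, reg = 0xB7873

0xB7873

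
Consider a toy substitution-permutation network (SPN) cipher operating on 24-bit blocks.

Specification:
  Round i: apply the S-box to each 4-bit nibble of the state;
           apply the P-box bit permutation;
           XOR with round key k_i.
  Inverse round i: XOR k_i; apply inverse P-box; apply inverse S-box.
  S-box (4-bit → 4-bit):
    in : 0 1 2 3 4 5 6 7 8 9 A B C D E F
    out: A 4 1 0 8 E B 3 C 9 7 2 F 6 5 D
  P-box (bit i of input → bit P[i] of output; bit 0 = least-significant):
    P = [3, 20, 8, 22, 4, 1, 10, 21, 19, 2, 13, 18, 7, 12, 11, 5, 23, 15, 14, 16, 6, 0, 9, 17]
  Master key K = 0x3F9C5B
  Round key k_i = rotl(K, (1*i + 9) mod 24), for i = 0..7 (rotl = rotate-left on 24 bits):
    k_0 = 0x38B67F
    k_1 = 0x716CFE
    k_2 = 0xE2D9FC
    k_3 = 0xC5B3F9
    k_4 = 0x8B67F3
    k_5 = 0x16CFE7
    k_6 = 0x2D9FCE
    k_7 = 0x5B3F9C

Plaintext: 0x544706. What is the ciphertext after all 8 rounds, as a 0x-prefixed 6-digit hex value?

s_0 = plaintext = 0x544706
s_1 = Round(s_0, k_0) = 0x43B450
s_2 = Round(s_1, k_1) = 0x0778FC
s_3 = Round(s_2, k_2) = 0x146C65
s_4 = Round(s_3, k_3) = 0xB8804F
s_5 = Round(s_4, k_4) = 0xEE2EDE
s_6 = Round(s_5, k_5) = 0x9EA82D
s_7 = Round(s_6, k_6) = 0xBBE61E
s_8 = Round(s_7, k_7) = 0x57B211

0x57B211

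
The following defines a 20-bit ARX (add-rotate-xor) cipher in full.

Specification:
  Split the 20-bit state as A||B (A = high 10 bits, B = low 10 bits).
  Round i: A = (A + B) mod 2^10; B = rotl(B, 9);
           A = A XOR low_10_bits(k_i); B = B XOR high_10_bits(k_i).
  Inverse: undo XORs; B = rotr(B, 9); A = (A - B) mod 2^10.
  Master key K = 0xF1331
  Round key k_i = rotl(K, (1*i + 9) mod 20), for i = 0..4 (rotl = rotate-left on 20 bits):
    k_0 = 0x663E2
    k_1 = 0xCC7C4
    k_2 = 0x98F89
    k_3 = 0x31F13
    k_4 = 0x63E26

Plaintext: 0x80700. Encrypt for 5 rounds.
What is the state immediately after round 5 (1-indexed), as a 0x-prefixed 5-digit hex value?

0xCF293

s_0 = plaintext = 0x80700
s_1 = Round(s_0, k_0) = 0xB8C18
s_2 = Round(s_1, k_1) = 0x4FF3D
s_3 = Round(s_2, k_2) = 0xFD5FD
s_4 = Round(s_3, k_3) = 0xB8639
s_5 = Round(s_4, k_4) = 0xCF293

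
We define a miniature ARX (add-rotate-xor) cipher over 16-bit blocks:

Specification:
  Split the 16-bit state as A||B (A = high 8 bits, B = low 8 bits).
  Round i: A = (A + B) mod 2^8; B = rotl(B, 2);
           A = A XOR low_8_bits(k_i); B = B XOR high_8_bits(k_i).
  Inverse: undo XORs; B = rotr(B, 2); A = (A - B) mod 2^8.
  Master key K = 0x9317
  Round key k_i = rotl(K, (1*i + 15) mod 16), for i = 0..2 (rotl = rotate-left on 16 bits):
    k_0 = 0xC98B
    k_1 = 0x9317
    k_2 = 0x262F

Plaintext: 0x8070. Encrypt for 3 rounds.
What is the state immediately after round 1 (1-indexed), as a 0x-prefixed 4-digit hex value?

s_0 = plaintext = 0x8070
s_1 = Round(s_0, k_0) = 0x7B08
s_2 = Round(s_1, k_1) = 0x94B3
s_3 = Round(s_2, k_2) = 0x68E8

0x7B08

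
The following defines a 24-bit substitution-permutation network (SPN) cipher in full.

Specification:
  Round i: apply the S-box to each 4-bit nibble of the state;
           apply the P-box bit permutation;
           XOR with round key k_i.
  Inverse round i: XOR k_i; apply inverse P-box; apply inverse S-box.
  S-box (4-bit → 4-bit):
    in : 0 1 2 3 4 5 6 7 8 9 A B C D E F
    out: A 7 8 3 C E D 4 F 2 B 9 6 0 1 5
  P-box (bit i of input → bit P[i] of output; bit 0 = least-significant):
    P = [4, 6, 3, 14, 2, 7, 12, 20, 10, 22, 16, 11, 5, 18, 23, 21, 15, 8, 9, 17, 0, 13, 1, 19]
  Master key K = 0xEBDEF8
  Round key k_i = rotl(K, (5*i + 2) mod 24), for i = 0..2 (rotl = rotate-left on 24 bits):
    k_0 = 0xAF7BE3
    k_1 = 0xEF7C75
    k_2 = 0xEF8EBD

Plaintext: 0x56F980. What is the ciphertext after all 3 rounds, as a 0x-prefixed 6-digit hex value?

s_0 = plaintext = 0x56F980
s_1 = Round(s_0, k_0) = 0x758905
s_2 = Round(s_1, k_1) = 0x193F9F
s_3 = Round(s_2, k_2) = 0xEAAB06

0xEAAB06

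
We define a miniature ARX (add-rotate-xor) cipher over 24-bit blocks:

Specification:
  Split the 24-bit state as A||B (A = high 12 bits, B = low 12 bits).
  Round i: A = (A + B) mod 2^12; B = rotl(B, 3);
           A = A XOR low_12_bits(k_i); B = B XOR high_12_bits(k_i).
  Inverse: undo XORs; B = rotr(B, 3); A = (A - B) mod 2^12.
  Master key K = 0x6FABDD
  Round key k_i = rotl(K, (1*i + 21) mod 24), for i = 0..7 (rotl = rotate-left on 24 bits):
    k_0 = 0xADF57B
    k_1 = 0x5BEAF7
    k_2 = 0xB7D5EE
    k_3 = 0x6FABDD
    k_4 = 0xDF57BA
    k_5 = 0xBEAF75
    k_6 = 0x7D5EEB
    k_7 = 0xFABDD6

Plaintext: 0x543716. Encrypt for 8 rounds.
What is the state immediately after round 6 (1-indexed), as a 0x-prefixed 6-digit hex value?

0x8D276F

s_0 = plaintext = 0x543716
s_1 = Round(s_0, k_0) = 0x92226C
s_2 = Round(s_1, k_1) = 0x1796DF
s_3 = Round(s_2, k_2) = 0xDB6D86
s_4 = Round(s_3, k_3) = 0x0E1ACC
s_5 = Round(s_4, k_4) = 0xC17B90
s_6 = Round(s_5, k_5) = 0x8D276F
s_7 = Round(s_6, k_6) = 0xEAACAE
s_8 = Round(s_7, k_7) = 0x68EADD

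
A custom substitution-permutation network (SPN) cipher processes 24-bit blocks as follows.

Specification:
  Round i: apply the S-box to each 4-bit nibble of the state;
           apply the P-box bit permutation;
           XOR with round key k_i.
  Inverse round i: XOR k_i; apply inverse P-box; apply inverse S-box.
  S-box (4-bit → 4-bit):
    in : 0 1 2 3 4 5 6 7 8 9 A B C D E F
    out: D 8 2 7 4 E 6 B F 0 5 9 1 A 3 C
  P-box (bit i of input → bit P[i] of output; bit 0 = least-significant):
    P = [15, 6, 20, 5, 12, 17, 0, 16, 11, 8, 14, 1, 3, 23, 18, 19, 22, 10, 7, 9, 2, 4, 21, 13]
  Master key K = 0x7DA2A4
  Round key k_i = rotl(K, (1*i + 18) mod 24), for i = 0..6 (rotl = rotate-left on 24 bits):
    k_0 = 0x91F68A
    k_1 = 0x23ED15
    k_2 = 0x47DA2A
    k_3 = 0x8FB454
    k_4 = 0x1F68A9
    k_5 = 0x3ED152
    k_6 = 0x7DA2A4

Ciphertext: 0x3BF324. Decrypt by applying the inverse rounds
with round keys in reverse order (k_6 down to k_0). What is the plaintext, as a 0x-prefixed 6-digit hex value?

0xD6492F

s_0 = ciphertext = 0x3BF324
s_1 = InvRound(s_0, k_6) = 0x9A46E9
s_2 = InvRound(s_1, k_5) = 0x653DAB
s_3 = InvRound(s_2, k_4) = 0x4E15E4
s_4 = InvRound(s_3, k_3) = 0xDA221B
s_5 = InvRound(s_4, k_2) = 0xD95A00
s_6 = InvRound(s_5, k_1) = 0x87D23A
s_7 = InvRound(s_6, k_0) = 0xD6492F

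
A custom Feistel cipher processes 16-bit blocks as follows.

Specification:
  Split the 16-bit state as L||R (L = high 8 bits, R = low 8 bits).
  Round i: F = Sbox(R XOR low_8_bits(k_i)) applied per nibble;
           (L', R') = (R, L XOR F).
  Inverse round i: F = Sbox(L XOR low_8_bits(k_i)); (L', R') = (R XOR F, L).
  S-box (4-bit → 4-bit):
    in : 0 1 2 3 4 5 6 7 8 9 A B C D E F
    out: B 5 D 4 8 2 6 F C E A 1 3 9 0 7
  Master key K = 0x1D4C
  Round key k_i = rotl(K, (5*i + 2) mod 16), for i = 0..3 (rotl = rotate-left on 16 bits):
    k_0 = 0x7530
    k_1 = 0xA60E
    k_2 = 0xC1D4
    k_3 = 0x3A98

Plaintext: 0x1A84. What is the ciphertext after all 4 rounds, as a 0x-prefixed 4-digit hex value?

0x06D7

s_0 = plaintext = 0x1A84
s_1 = Round(s_0, k_0) = 0x8402
s_2 = Round(s_1, k_1) = 0x0237
s_3 = Round(s_2, k_2) = 0x3706
s_4 = Round(s_3, k_3) = 0x06D7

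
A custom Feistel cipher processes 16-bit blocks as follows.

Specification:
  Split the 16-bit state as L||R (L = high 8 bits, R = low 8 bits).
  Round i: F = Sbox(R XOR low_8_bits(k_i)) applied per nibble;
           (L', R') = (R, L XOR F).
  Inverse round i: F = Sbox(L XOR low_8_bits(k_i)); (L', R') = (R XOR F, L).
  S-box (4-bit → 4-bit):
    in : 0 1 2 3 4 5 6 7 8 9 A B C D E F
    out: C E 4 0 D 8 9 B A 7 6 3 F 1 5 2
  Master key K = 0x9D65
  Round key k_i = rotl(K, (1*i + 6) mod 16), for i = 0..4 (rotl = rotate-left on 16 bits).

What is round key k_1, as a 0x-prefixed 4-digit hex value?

0xB2CE

K = 0x9D65
k_0 = rotl(K, (1*0+6) mod 16) = rotl(K, 6) = 0x5967
k_1 = rotl(K, (1*1+6) mod 16) = rotl(K, 7) = 0xB2CE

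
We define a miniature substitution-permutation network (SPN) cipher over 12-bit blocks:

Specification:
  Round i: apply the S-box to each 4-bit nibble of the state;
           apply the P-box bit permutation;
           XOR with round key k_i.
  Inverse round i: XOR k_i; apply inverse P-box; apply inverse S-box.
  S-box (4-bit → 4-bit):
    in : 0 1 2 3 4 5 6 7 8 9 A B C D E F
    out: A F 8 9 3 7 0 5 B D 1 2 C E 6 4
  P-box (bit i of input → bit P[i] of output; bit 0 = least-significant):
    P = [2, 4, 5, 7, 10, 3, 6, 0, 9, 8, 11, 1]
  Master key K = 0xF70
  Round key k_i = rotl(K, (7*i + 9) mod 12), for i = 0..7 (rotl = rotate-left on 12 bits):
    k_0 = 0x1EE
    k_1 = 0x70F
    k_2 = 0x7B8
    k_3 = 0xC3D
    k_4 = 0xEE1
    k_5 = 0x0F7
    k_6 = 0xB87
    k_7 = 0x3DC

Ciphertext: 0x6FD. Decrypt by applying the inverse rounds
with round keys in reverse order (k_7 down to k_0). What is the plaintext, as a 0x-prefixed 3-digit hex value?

s_0 = ciphertext = 0x6FD
s_1 = InvRound(s_0, k_7) = 0xB3F
s_2 = InvRound(s_1, k_6) = 0x6BD
s_3 = InvRound(s_2, k_5) = 0x356
s_4 = InvRound(s_3, k_4) = 0xD31
s_5 = InvRound(s_4, k_3) = 0xBBA
s_6 = InvRound(s_5, k_2) = 0xCA6
s_7 = InvRound(s_6, k_1) = 0x50C
s_8 = InvRound(s_7, k_0) = 0x27C

0x27C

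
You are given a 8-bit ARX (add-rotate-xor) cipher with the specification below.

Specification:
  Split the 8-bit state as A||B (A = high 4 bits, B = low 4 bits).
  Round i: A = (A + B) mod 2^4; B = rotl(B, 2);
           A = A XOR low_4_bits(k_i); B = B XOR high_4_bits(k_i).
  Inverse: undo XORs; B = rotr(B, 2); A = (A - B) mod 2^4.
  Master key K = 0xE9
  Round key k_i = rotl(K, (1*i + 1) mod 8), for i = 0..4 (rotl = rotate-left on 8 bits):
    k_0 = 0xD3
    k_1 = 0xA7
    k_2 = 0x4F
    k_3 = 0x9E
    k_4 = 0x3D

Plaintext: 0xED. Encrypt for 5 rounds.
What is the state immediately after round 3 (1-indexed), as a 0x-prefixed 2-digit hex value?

s_0 = plaintext = 0xED
s_1 = Round(s_0, k_0) = 0x8A
s_2 = Round(s_1, k_1) = 0x50
s_3 = Round(s_2, k_2) = 0xA4
s_4 = Round(s_3, k_3) = 0x08
s_5 = Round(s_4, k_4) = 0x51

0xA4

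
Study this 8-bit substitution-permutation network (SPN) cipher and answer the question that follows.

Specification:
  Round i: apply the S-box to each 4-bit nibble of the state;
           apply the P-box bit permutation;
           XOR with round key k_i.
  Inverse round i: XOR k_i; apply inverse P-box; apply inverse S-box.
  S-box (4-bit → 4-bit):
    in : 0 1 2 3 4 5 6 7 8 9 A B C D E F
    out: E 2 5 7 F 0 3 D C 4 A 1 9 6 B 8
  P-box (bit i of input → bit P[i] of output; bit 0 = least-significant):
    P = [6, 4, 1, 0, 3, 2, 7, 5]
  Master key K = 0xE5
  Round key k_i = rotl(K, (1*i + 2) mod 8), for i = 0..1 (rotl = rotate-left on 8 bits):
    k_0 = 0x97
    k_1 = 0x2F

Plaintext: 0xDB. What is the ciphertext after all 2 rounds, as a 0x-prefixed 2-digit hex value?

s_0 = plaintext = 0xDB
s_1 = Round(s_0, k_0) = 0x53
s_2 = Round(s_1, k_1) = 0x7D

0x7D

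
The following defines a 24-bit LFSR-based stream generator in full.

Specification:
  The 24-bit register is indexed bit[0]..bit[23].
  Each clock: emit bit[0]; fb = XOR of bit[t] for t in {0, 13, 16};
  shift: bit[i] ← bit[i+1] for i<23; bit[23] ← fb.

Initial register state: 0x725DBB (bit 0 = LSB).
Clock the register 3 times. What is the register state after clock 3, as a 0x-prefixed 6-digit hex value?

reg_0 = 0x725DBB
clock 1: out=1, reg = 0xB92EDD
clock 2: out=1, reg = 0xDC976E
clock 3: out=0, reg = 0x6E4BB7

0x6E4BB7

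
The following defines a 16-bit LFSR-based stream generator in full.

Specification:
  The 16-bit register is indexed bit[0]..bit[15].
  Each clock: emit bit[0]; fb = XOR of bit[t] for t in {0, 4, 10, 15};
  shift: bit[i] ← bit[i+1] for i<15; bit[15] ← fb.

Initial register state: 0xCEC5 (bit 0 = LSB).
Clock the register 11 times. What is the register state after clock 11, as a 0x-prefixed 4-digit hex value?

0xF939

reg_0 = 0xCEC5
clock 1: out=1, reg = 0xE762
clock 2: out=0, reg = 0x73B1
clock 3: out=1, reg = 0x39D8
clock 4: out=0, reg = 0x9CEC
clock 5: out=0, reg = 0x4E76
clock 6: out=0, reg = 0x273B
clock 7: out=1, reg = 0x939D
clock 8: out=1, reg = 0xC9CE
clock 9: out=0, reg = 0xE4E7
clock 10: out=1, reg = 0xF273
clock 11: out=1, reg = 0xF939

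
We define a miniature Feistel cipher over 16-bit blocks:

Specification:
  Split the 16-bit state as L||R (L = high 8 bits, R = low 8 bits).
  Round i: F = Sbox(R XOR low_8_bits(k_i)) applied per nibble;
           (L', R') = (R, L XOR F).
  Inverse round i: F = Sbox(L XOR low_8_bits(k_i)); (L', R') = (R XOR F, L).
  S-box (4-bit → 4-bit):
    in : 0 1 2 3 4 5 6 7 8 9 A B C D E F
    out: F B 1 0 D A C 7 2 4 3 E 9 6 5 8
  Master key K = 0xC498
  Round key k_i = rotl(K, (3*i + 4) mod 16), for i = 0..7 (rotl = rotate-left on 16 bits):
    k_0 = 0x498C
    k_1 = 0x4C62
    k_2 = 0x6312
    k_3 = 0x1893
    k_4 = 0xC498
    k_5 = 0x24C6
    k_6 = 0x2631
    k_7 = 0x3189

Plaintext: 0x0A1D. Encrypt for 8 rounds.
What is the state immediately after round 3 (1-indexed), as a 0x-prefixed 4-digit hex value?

s_0 = plaintext = 0x0A1D
s_1 = Round(s_0, k_0) = 0x1D41
s_2 = Round(s_1, k_1) = 0x410D
s_3 = Round(s_2, k_2) = 0x0DF9
s_4 = Round(s_3, k_3) = 0xF9CE
s_5 = Round(s_4, k_4) = 0xCE55
s_6 = Round(s_5, k_5) = 0x558E
s_7 = Round(s_6, k_6) = 0x8EBD
s_8 = Round(s_7, k_7) = 0xBD83

0x0DF9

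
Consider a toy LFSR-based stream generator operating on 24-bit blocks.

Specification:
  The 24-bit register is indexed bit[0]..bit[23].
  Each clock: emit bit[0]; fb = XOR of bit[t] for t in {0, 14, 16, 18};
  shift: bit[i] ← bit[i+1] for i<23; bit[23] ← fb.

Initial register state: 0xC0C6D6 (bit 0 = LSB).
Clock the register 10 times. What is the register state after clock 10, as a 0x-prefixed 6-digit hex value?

reg_0 = 0xC0C6D6
clock 1: out=0, reg = 0xE0636B
clock 2: out=1, reg = 0x7031B5
clock 3: out=1, reg = 0xB818DA
clock 4: out=0, reg = 0x5C0C6D
clock 5: out=1, reg = 0x2E0636
clock 6: out=0, reg = 0x97031B
clock 7: out=1, reg = 0xCB818D
clock 8: out=1, reg = 0x65C0C6
clock 9: out=0, reg = 0xB2E063
clock 10: out=1, reg = 0x597031

0x597031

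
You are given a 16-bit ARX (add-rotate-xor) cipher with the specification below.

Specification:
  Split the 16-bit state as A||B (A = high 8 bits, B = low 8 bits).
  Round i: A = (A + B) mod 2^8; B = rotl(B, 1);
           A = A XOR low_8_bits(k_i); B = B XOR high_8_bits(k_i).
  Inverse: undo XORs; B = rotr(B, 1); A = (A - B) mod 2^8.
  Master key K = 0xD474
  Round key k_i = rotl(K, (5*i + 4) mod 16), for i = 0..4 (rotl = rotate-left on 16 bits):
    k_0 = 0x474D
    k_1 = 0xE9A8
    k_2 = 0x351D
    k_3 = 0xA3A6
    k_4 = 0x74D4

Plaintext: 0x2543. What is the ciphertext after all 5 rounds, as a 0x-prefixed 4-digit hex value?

0x54B4

s_0 = plaintext = 0x2543
s_1 = Round(s_0, k_0) = 0x25C1
s_2 = Round(s_1, k_1) = 0x4E6A
s_3 = Round(s_2, k_2) = 0xA5E1
s_4 = Round(s_3, k_3) = 0x2060
s_5 = Round(s_4, k_4) = 0x54B4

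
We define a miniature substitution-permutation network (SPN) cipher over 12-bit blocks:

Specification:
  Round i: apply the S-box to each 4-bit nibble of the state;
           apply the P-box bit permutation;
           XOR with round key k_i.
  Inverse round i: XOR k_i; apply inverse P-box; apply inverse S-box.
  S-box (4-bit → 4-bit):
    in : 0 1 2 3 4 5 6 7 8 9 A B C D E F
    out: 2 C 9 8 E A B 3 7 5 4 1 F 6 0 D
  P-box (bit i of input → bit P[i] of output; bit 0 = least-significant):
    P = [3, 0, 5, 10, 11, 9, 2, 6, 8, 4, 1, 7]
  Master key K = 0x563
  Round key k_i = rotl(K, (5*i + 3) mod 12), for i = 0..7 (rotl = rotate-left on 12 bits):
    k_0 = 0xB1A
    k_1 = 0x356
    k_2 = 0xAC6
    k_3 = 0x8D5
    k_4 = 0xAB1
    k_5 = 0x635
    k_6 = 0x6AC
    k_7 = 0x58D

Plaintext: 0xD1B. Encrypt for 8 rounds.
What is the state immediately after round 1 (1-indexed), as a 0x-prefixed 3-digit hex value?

s_0 = plaintext = 0xD1B
s_1 = Round(s_0, k_0) = 0xB44
s_2 = Round(s_1, k_1) = 0x433
s_3 = Round(s_2, k_2) = 0xE14
s_4 = Round(s_3, k_3) = 0xCB0
s_5 = Round(s_4, k_4) = 0x322
s_6 = Round(s_5, k_5) = 0xAFD
s_7 = Round(s_6, k_6) = 0xECB
s_8 = Round(s_7, k_7) = 0xFC1

0xB44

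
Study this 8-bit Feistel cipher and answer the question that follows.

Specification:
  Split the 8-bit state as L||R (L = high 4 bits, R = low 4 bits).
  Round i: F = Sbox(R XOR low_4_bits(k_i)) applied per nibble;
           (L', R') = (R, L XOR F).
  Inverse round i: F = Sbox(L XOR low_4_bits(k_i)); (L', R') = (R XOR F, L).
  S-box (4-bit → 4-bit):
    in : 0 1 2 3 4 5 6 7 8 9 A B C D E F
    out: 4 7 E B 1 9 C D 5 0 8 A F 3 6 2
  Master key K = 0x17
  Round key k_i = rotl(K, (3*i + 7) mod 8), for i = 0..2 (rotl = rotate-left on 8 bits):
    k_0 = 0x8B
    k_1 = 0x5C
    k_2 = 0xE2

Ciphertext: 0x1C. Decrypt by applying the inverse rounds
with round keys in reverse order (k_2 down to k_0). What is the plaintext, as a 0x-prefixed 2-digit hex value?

0x3B

s_0 = ciphertext = 0x1C
s_1 = InvRound(s_0, k_2) = 0x71
s_2 = InvRound(s_1, k_1) = 0xB7
s_3 = InvRound(s_2, k_0) = 0x3B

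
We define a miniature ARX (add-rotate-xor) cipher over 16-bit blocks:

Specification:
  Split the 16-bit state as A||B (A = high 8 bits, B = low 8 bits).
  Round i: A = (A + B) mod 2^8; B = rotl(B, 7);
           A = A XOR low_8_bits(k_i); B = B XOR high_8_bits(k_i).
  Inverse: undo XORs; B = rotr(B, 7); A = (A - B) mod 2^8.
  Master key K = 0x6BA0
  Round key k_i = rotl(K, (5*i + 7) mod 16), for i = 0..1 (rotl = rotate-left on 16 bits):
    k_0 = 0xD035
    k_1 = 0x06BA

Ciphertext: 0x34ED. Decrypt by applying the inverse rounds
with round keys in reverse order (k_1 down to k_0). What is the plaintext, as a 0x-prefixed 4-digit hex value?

s_0 = ciphertext = 0x34ED
s_1 = InvRound(s_0, k_1) = 0xB7D7
s_2 = InvRound(s_1, k_0) = 0x740E

0x740E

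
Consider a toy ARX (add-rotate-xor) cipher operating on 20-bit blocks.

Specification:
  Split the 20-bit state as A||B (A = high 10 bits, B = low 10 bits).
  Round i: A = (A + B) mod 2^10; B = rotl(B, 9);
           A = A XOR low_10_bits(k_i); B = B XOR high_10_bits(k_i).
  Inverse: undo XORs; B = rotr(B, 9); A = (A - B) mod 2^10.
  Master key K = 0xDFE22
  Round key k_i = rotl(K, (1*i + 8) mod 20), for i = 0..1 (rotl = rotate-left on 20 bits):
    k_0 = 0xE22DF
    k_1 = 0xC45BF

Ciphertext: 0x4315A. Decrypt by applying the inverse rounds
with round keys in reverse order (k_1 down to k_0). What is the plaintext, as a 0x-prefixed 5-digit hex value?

0x2123F

s_0 = ciphertext = 0x4315A
s_1 = InvRound(s_0, k_1) = 0x07097
s_2 = InvRound(s_1, k_0) = 0x2123F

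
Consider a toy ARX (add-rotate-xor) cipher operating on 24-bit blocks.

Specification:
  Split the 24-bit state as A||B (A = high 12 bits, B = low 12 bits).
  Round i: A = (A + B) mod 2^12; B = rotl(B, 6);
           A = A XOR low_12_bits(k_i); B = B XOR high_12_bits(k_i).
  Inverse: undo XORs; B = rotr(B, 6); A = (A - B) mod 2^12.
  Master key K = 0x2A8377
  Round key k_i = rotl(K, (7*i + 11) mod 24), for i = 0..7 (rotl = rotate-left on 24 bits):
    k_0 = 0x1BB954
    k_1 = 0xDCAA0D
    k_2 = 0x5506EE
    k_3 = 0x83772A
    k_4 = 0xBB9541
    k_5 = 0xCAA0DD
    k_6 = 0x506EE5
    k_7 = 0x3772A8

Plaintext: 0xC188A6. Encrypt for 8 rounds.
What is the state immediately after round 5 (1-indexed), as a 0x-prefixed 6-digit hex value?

0xB479A7

s_0 = plaintext = 0xC188A6
s_1 = Round(s_0, k_0) = 0xDEA819
s_2 = Round(s_1, k_1) = 0xC0EBAA
s_3 = Round(s_2, k_2) = 0x156FFE
s_4 = Round(s_3, k_3) = 0x67E788
s_5 = Round(s_4, k_4) = 0xB479A7
s_6 = Round(s_5, k_5) = 0x43354C
s_7 = Round(s_6, k_6) = 0x79A613
s_8 = Round(s_7, k_7) = 0xF057AF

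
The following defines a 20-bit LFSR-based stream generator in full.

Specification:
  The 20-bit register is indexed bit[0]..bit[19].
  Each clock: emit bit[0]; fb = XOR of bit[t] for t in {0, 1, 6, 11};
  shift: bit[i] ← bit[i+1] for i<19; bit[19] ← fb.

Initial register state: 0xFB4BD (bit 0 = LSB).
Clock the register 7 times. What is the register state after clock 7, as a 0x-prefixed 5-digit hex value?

0x8FF69

reg_0 = 0xFB4BD
clock 1: out=1, reg = 0xFDA5E
clock 2: out=0, reg = 0xFED2F
clock 3: out=1, reg = 0xFF697
clock 4: out=1, reg = 0x7FB4B
clock 5: out=1, reg = 0x3FDA5
clock 6: out=1, reg = 0x1FED2
clock 7: out=0, reg = 0x8FF69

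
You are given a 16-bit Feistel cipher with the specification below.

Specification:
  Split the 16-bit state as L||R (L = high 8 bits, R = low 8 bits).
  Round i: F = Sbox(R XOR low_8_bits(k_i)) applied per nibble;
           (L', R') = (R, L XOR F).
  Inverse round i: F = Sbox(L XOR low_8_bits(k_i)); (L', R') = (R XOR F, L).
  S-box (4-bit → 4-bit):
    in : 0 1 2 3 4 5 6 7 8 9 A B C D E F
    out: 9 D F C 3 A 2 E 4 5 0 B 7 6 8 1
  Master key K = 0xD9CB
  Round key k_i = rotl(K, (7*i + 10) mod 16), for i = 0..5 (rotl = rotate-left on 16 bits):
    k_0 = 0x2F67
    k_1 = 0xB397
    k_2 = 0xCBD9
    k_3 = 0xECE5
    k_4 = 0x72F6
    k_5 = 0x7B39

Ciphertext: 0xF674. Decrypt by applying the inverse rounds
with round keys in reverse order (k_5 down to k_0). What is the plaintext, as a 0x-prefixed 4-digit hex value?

0xA8AF

s_0 = ciphertext = 0xF674
s_1 = InvRound(s_0, k_5) = 0x05F6
s_2 = InvRound(s_1, k_4) = 0xEA05
s_3 = InvRound(s_2, k_3) = 0x94EA
s_4 = InvRound(s_3, k_2) = 0xDC94
s_5 = InvRound(s_4, k_1) = 0xAFDC
s_6 = InvRound(s_5, k_0) = 0xA8AF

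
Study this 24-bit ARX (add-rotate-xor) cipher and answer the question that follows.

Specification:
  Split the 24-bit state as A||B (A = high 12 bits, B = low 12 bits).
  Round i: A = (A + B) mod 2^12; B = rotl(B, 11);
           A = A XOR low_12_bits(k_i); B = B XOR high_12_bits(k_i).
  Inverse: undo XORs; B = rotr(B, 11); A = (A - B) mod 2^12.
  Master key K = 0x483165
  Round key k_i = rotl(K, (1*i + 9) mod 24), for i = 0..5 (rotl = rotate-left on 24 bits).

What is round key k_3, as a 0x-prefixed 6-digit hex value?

0x165483

K = 0x483165
k_0 = rotl(K, (1*0+9) mod 24) = rotl(K, 9) = 0x62CA90
k_1 = rotl(K, (1*1+9) mod 24) = rotl(K, 10) = 0xC59520
k_2 = rotl(K, (1*2+9) mod 24) = rotl(K, 11) = 0x8B2A41
k_3 = rotl(K, (1*3+9) mod 24) = rotl(K, 12) = 0x165483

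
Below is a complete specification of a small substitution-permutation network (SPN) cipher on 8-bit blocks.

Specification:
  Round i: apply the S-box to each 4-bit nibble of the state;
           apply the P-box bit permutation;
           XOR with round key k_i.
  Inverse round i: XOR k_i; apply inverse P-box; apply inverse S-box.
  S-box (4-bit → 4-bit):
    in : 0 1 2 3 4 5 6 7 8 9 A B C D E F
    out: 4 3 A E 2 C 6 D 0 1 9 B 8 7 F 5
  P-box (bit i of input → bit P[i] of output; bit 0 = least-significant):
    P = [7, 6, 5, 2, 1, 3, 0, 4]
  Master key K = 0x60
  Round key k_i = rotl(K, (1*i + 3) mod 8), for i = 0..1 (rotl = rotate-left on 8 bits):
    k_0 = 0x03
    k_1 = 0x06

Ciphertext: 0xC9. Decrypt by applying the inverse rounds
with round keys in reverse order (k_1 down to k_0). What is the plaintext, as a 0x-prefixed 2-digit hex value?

s_0 = ciphertext = 0xC9
s_1 = InvRound(s_0, k_1) = 0xDB
s_2 = InvRound(s_1, k_0) = 0x21

0x21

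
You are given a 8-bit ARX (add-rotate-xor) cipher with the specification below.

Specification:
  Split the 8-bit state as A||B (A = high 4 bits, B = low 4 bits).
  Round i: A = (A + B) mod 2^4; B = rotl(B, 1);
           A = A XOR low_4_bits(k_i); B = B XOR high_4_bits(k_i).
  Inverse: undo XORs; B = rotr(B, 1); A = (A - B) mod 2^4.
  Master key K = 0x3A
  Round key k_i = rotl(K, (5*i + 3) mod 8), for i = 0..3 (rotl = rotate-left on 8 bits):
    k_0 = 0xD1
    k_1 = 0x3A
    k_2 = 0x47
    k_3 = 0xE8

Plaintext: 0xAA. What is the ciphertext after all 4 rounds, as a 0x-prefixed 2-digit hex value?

s_0 = plaintext = 0xAA
s_1 = Round(s_0, k_0) = 0x58
s_2 = Round(s_1, k_1) = 0x72
s_3 = Round(s_2, k_2) = 0xE0
s_4 = Round(s_3, k_3) = 0x6E

0x6E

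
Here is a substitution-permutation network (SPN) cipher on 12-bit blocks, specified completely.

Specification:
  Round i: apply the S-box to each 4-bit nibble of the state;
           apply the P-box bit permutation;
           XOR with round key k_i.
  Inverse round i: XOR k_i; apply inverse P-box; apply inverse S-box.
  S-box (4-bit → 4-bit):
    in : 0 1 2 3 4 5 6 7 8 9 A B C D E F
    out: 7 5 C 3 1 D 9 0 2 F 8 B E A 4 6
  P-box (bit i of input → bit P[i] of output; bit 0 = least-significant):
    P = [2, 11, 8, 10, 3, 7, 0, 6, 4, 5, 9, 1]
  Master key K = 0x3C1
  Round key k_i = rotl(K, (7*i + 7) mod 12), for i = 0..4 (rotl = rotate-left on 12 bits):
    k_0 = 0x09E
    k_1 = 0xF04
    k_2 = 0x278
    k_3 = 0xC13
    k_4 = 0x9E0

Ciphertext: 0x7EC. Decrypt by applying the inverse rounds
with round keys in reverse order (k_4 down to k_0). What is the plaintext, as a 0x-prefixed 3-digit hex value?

0x351

s_0 = ciphertext = 0x7EC
s_1 = InvRound(s_0, k_4) = 0xE4B
s_2 = InvRound(s_1, k_3) = 0x167
s_3 = InvRound(s_2, k_2) = 0x511
s_4 = InvRound(s_3, k_1) = 0x1E3
s_5 = InvRound(s_4, k_0) = 0x351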